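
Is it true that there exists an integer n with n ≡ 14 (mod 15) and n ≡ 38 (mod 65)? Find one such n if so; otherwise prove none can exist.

Reduce both congruences modulo 5, which divides 15 and 65: they say n ≡ 14 (mod 5) and n ≡ 38 (mod 5).
However 14 ≡ 4 and 38 ≡ 3 (mod 5), and 4 ≠ 3.
Hence the system has no solution.

No such integer exists.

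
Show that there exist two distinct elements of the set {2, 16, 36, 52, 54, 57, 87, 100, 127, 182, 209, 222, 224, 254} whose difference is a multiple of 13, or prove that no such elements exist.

2 and 54 are such a pair.

2 mod 13 = 2 and 54 mod 13 = 2, so 54 − 2 = 52 = 4·13.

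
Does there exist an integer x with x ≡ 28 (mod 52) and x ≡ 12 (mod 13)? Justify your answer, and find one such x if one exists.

No, no such integer exists.

Reduce both congruences modulo 13, which divides 52 and 13: they say x ≡ 28 (mod 13) and x ≡ 12 (mod 13).
However 28 ≡ 2 and 12 ≡ 12 (mod 13), and 2 ≠ 12.
Therefore no such x exists.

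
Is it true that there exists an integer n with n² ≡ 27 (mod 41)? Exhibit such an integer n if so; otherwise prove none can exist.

No such integer exists.

41 is prime, so by Euler's criterion 27 is a square mod 41 iff 27^((41−1)/2) = 27^20 ≡ 1 (mod 41).
Squaring successively (mod 41): 27^2 = 729 ≡ 32; 27^4 ≡ 32² = 1024 ≡ 40; 27^8 ≡ 40² = 1600 ≡ 1; 27^16 ≡ 1² = 1 ≡ 1.
Since 20 = 16 + 4, 27^20 ≡ 1 · 40; multiplying out mod 41: 1·40 = 40 ≡ 40. Thus 27^20 ≡ 40 ≡ −1 (mod 41).
The value −1 means 27 is a non-residue modulo 41, so n² ≡ 27 (mod 41) is impossible.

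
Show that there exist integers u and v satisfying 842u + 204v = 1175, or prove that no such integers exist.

No, no such integers exist.

Any value of 842u + 204v is a multiple of gcd(842, 204) = 2.
However 1175 leaves remainder 1 on division by 2.
Hence no integers u, v satisfy the equation.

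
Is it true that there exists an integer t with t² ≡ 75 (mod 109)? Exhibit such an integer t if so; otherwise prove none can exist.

t = 82 works: 82² = 6724, and 6724 − 75 = 6649 = 61·109.

t = 82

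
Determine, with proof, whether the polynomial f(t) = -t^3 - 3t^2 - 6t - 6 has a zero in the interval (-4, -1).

f(-4) = 34 and f(-1) = -2, which have opposite signs.
f is continuous everywhere (it is a polynomial), in particular on [-4, -1].
By the Intermediate Value Theorem f must vanish at some point of (-4, -1).

Such a root exists.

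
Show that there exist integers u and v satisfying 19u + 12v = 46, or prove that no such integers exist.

19 and 12 are coprime, so 19u + 12v ranges over all of ℤ.
Euclidean algorithm: 19 = 1·12 + 7, 12 = 1·7 + 5, 7 = 1·5 + 2, 5 = 2·2 + 1, 2 = 2·1 + 0.
Back-substituting, 1 = 5 − 2·2 = 5 − 2·(7 − 1·5) = −2·7 + 3·5 = −2·7 + 3·(12 − 1·7) = 3·12 − 5·7 = 3·12 − 5·(19 − 1·12) = −5·19 + 8·12; that is, 19·(-5) + 12·8 = 1.
Multiplying through by 46: u = (-5)·46 = -230, v = 8·46 = 368 is a solution.
Shifting by a multiple of (12, −19) keeps it a solution: u = -230 + 20·12 = 10, v = 368 − 20·19 = -12.
Indeed 19·10 + 12·(-12) = 190 − 144 = 46.

u = 10, v = -12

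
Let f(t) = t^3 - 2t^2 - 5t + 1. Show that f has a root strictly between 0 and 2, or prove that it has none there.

Such a root exists.

f(0) = 1 and f(2) = -9, which have opposite signs.
Since f is a polynomial it is continuous on [0, 2].
By the Intermediate Value Theorem f must vanish at some point of (0, 2).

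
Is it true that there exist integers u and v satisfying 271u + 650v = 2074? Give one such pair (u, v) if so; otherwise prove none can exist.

u = 94, v = -36

271 and 650 are coprime, so 271u + 650v ranges over all of ℤ.
Euclidean algorithm: 650 = 2·271 + 108, 271 = 2·108 + 55, 108 = 1·55 + 53, 55 = 1·53 + 2, 53 = 26·2 + 1, 2 = 2·1 + 0.
Unwinding: 1 = 53 − 26·2 = 53 − 26·(55 − 1·53) = −26·55 + 27·53 = −26·55 + 27·(108 − 1·55) = 27·108 − 53·55 = 27·108 − 53·(271 − 2·108) = −53·271 + 133·108 = −53·271 + 133·(650 − 2·271) = 133·650 − 319·271, i.e. 271·(-319) + 650·133 = 1.
Times 2074: 271·(-661606) + 650·275842 = 2074, so (-661606, 275842) solves it.
Shifting by a multiple of (650, −271) keeps it a solution: u = -661606 + 1018·650 = 94, v = 275842 − 1018·271 = -36.
Check: 271·94 + 650·(-36) = 25474 − 23400 = 2074. ✓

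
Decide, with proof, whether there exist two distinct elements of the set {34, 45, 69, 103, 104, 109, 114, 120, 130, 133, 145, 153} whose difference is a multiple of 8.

Both 34 and 114 leave remainder 2 on division by 8; their difference 80 = 10·8 is a multiple of 8.

34 and 114 are such a pair.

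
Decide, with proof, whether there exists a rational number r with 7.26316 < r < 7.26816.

r = 109/15

Scale by 15: the interval becomes (108.94740, 109.02240), which contains the integer 109.
So r = 109/15 works: it is a ratio of integers, and dividing 15·7.26316 < 109 < 15·7.26816 through by 15 gives 7.26316 < 109/15 < 7.26816.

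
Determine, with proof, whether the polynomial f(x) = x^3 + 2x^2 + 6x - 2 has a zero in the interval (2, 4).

No such root exists.

Evaluate at the endpoints: f(2) = 26, f(4) = 118 — same sign (positive).
The derivative f'(x) = 3x^2 + 4x + 6 is a quadratic with discriminant 4² − 4·3·6 = -56 < 0; it never vanishes, so it is always positive (sign of the leading coefficient).
Hence f is strictly increasing on ℝ, and in particular on [2, 4]. A strictly monotone function with same-sign endpoint values stays positive on the whole interval, so f has no zero in (2, 4).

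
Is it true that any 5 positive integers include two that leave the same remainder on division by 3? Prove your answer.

True.

Partition the integers by their residue mod 3; there are 3 classes.
With 5 integers and only 3 classes, the pigeonhole principle forces two of them, say a and b, into the same class.
That is, a and b leave the same remainder on division by 3, as claimed.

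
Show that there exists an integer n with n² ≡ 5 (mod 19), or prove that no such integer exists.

n = 9

n = 9 works: 9² = 81, and 81 − 5 = 76 = 4·19.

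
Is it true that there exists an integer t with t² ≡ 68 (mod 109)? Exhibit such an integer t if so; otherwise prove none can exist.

Apply Euler's criterion with the prime 109: 68 is a quadratic residue iff 68^54 ≡ 1 (mod 109), and a non-residue iff it is ≡ −1.
Repeated squaring mod 109: 68^2 = 4624 ≡ 46; 68^4 ≡ 46² = 2116 ≡ 45; 68^8 ≡ 45² = 2025 ≡ 63; 68^16 ≡ 63² = 3969 ≡ 45; 68^32 ≡ 45² = 2025 ≡ 63.
Since 54 = 32 + 16 + 4 + 2, 68^54 ≡ 63 · 45 · 45 · 46; multiplying out mod 109: 63·45 = 2835 ≡ 1, then 1·45 = 45 ≡ 45, then 45·46 = 2070 ≡ 108. Thus 68^54 ≡ 108 ≡ −1 (mod 109).
By Euler's criterion 68 is a quadratic non-residue mod 109: no t satisfies t² ≡ 68 (mod 109).

No, no such integer exists.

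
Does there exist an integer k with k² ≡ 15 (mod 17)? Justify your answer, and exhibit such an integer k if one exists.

k = 10

Take k = 10. Then 10² = 100 = 5·17 + 15, so 10² ≡ 15 (mod 17).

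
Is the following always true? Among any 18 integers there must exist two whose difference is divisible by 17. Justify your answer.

True.

Partition the integers by their residue mod 17; there are 17 classes.
Placing 18 integers into 17 classes, some class receives at least two — say a and b.
Then a ≡ b (mod 17), i.e. 17 ∣ (a − b).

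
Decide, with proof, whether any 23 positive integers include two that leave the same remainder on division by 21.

There are exactly 21 possible remainders on division by 21.
Since 23 > 21, two of the 23 integers must share a residue class by the pigeonhole principle; call them a and b.
That is, a and b leave the same remainder on division by 21, as claimed.

Yes, this is always true.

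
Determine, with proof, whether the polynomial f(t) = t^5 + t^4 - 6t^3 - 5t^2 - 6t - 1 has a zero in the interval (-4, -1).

Such a root exists.

f(-4) = -441 and f(-1) = 6, which have opposite signs.
As a polynomial, f is continuous on every closed interval.
By the Intermediate Value Theorem f must vanish at some point of (-4, -1).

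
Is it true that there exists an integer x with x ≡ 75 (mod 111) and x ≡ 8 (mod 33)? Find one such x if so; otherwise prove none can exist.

There is no such integer.

Both moduli are multiples of 3 = gcd(111, 33), so any solution would satisfy x ≡ 75 and x ≡ 8 modulo 3 simultaneously.
However 75 ≡ 0 and 8 ≡ 2 (mod 3), and 0 ≠ 2.
Hence the system has no solution.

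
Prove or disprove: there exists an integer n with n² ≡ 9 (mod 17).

Take n = 14. Then 14² = 196 = 11·17 + 9, so 14² ≡ 9 (mod 17).

n = 14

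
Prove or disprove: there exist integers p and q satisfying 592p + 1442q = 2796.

p = 146, q = -58

Every value of 592p + 1442q is a multiple of gcd(592, 1442) = 2; since 2 ∣ 2796, solutions exist.
Dividing through by 2 reduces the equation to 296p + 721q = 1398.
Euclidean algorithm: 721 = 2·296 + 129, 296 = 2·129 + 38, 129 = 3·38 + 15, 38 = 2·15 + 8, 15 = 1·8 + 7, 8 = 1·7 + 1, 7 = 7·1 + 0.
Back-substituting, 1 = 8 − 1·7 = 8 − (15 − 1·8) = −15 + 2·8 = −15 + 2·(38 − 2·15) = 2·38 − 5·15 = 2·38 − 5·(129 − 3·38) = −5·129 + 17·38 = −5·129 + 17·(296 − 2·129) = 17·296 − 39·129 = 17·296 − 39·(721 − 2·296) = −39·721 + 95·296; that is, 296·95 + 721·(-39) = 1.
Times 1398: 296·132810 + 721·(-54522) = 1398, so (132810, -54522) solves it.
Shifting by a multiple of (721, −296) keeps it a solution: p = 132810 − 184·721 = 146, q = -54522 + 184·296 = -58.
Indeed 592·146 + 1442·(-58) = 86432 − 83636 = 2796.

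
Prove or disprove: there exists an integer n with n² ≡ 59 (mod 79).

No, no such integer exists.

79 is prime, so by Euler's criterion 59 is a square mod 79 iff 59^((79−1)/2) = 59^39 ≡ 1 (mod 79).
Repeated squaring mod 79: 59^2 = 3481 ≡ 5; 59^4 ≡ 5² = 25 ≡ 25; 59^8 ≡ 25² = 625 ≡ 72; 59^16 ≡ 72² = 5184 ≡ 49; 59^32 ≡ 49² = 2401 ≡ 31.
Since 39 = 32 + 4 + 2 + 1, 59^39 ≡ 31 · 25 · 5 · 59; multiplying out mod 79: 31·25 = 775 ≡ 64, then 64·5 = 320 ≡ 4, then 4·59 = 236 ≡ 78. Thus 59^39 ≡ 78 ≡ −1 (mod 79).
The value −1 means 59 is a non-residue modulo 79, so n² ≡ 59 (mod 79) is impossible.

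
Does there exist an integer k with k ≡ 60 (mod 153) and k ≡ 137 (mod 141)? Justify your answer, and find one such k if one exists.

No such integer exists.

Reduce both congruences modulo 3, which divides 153 and 141: they say k ≡ 60 (mod 3) and k ≡ 137 (mod 3).
But 60 mod 3 = 0 while 137 mod 3 = 2, a contradiction.
Therefore no such k exists.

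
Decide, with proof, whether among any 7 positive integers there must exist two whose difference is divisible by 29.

Consider the 7 integers 20, 21, …, 26. They lie in distinct residue classes modulo 29, since 7 ≤ 29.
The differences between them range over 1, …, 6, none of which is divisible by 29.

No, the set {20, 21, 22, 23, 24, 25, 26} is a counterexample.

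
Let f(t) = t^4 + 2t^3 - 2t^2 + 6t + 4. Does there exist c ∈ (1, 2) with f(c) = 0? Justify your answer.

f has no root in that interval.

f(1) = 11 and f(2) = 40, both positive, so a sign-change argument is unavailable; we show f keeps this sign on the whole interval.
Shift to the endpoint 1: with t = 1 + u (0 < u < 1), one computes f(1 + u) = u^4 + 6u^3 + 10u^2 + 12u + 11.
All 5 nonzero coefficients of this polynomial in u are positive; hence for u > 0 the value is a sum of positive terms (the constant 11 among them).
So f is strictly positive on (1, 2); no root exists in the interval.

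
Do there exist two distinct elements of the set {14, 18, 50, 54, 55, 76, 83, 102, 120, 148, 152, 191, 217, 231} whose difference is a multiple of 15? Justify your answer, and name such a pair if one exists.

Reduce each element modulo 15: 14↦14, 18↦3, 50↦5, 54↦9, 55↦10, 76↦1, 83↦8, 102↦12, 120↦0, 148↦13, 152↦2, 191↦11, 217↦7, 231↦6.
No residue repeats among the 14 elements, so no pair has difference ≡ 0 (mod 15).

No such pair exists.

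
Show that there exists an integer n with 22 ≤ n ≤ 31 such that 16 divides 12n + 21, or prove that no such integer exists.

No such integer n in that range exists.

For n = 22, 23, …, 31 the values of 12n + 21 modulo 16 are 13, 9, 5, 1, 13, 9, 5, 1, 13, 9 respectively.
None is 0, so 16 never divides 12n + 21 on this range.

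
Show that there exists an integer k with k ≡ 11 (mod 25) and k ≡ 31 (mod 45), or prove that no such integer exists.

k = 211

The moduli are not coprime: gcd(25, 45) = 5. Compatibility requires 5 ∣ (31 − 11) = 20, which holds, so solutions exist.
Put k = 11 + 25t, so we need 25t ≡ 20 (mod 45), equivalently (divide by 5) 5t ≡ 4 (mod 9).
Since 5·2 = 10 = 1·9 + 1, the inverse of 5 mod 9 is 2.
Therefore t ≡ 2·4 = 8 (mod 9).
Then k = 11 + 25·8 = 211.
Check: 211 mod 25 = 11, 211 mod 45 = 31. ✓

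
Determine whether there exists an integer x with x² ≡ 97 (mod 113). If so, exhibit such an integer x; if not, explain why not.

x = 60

Take x = 60. Then 60² = 3600 = 31·113 + 97, so 60² ≡ 97 (mod 113).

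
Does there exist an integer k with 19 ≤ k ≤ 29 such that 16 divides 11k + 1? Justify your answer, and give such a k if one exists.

Scanning upward from k = 19 gives 210, 221, 232, 243, 254, 265, 276, 287, 298, 309, none divisible by 16. Try k = 29: 11·29 + 1 = 320 = 20·16, which is divisible by 16.

k = 29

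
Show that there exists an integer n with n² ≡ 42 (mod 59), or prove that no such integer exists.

59 is prime, so by Euler's criterion 42 is a square mod 59 iff 42^((59−1)/2) = 42^29 ≡ 1 (mod 59).
Repeated squaring mod 59: 42^2 = 1764 ≡ 53; 42^4 ≡ 53² = 2809 ≡ 36; 42^8 ≡ 36² = 1296 ≡ 57; 42^16 ≡ 57² = 3249 ≡ 4.
Since 29 = 16 + 8 + 4 + 1, 42^29 ≡ 4 · 57 · 36 · 42; multiplying out mod 59: 4·57 = 228 ≡ 51, then 51·36 = 1836 ≡ 7, then 7·42 = 294 ≡ 58. Thus 42^29 ≡ 58 ≡ −1 (mod 59).
The value −1 means 42 is a non-residue modulo 59, so n² ≡ 42 (mod 59) is impossible.

No, no such integer exists.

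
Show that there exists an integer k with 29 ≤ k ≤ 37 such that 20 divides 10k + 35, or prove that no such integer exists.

No, no such integer k in that range exists.

For k = 29, 30, …, 37 the values of 10k + 35 modulo 20 are 5, 15, 5, 15, 5, 15, 5, 15, 5 respectively.
The residue 0 does not occur, so no k in [29, 37] makes 10k + 35 a multiple of 20.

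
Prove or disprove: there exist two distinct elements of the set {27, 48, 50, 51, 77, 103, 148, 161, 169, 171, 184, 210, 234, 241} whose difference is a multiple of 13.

Both 51 and 77 leave remainder 12 on division by 13; their difference 26 = 2·13 is a multiple of 13.

51 and 77 are such a pair.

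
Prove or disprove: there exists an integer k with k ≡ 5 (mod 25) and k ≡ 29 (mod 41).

The moduli 25 and 41 are coprime, so by the Chinese Remainder Theorem a unique solution modulo 1025 exists.
Write k = 5 + 25t and require 5 + 25t ≡ 29 (mod 41), i.e. 25t ≡ 24 (mod 41).
To invert 25 modulo 41: 41 = 1·25 + 16, 25 = 1·16 + 9, 16 = 1·9 + 7, 9 = 1·7 + 2, 7 = 3·2 + 1, 2 = 2·1 + 0, and unwinding, 1 = 7 − 3·2 = 7 − 3·(9 − 1·7) = −3·9 + 4·7 = −3·9 + 4·(16 − 1·9) = 4·16 − 7·9 = 4·16 − 7·(25 − 1·16) = −7·25 + 11·16 = −7·25 + 11·(41 − 1·25) = 11·41 − 18·25. Thus 25⁻¹ ≡ -18 ≡ 23 (mod 41).
Multiplying by 23: t ≡ 23·24 = 552 ≡ 19 (mod 41).
Taking t = 19 gives k = 5 + 25·19 = 480.
Verify: 480 = 19·25 + 5 and 480 = 11·41 + 29. ✓

k = 480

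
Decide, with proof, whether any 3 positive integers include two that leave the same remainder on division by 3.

No, the set {10, 11, 12} is a counterexample.

Try 3 consecutive integers, 10, 11, 12. Their remainders mod 3 are 1, 2, 0 — pairwise different, as any 3 ≤ 3 consecutive integers have distinct residues.
So no two of them leave the same remainder on division by 3; the claim fails for this set.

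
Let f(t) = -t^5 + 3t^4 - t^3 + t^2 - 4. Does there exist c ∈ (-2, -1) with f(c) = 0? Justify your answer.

No.

f(-2) = 88 and f(-1) = 2, both positive, so a sign-change argument is unavailable; we show f keeps this sign on the whole interval.
Shift to the endpoint -1: with t = -1 − u (0 < u < 1), one computes f(-1 − u) = u^5 + 8u^4 + 23u^3 + 32u^2 + 22u + 2.
All 6 nonzero coefficients of this polynomial in u are positive; hence for u > 0 the value is a sum of positive terms (the constant 2 among them).
So f is strictly positive on (-2, -1); no root exists in the interval.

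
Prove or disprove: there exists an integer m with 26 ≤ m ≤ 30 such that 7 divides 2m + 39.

Try m = 26: 2·26 + 39 = 91 = 13·7, which is divisible by 7.

m = 26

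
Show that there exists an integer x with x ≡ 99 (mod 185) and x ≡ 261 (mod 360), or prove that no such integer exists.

gcd(185, 360) = 5. If x ≡ 99 (mod 185) and x ≡ 261 (mod 360), then x ≡ 99 (mod 5) and x ≡ 261 (mod 5).
However 99 ≡ 4 and 261 ≡ 1 (mod 5), and 4 ≠ 1.
Therefore no such x exists.

There is no such integer.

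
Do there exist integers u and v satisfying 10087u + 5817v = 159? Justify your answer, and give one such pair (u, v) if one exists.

Any value of 10087u + 5817v is a multiple of gcd(10087, 5817) = 7.
But 159 is not a multiple of 7 (it leaves remainder 5).
So the equation is unsolvable over ℤ.

There are no such integers.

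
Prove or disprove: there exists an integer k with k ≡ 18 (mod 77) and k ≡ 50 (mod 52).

k = 1558

gcd(77, 52) = 1, so the Chinese Remainder Theorem guarantees exactly one residue class mod 4004 satisfying both.
Write k = 18 + 77t and require 18 + 77t ≡ 50 (mod 52), i.e. 77t ≡ 32 (mod 52).
77 ≡ 25 (mod 52), so this reads 25t ≡ 32 (mod 52). To invert 25 modulo 52: 52 = 2·25 + 2, 25 = 12·2 + 1, 2 = 2·1 + 0, and unwinding, 1 = 25 − 12·2 = 25 − 12·(52 − 2·25) = −12·52 + 25·25. Thus 25⁻¹ ≡ 25 (mod 52).
Multiplying by 25: t ≡ 25·32 = 800 ≡ 20 (mod 52).
Taking t = 20 gives k = 18 + 77·20 = 1558.
Check: 1558 mod 77 = 18, 1558 mod 52 = 50. ✓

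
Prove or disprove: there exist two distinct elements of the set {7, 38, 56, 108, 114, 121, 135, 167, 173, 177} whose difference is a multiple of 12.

There is no such pair.

Reduce each element modulo 12: 7↦7, 38↦2, 56↦8, 108↦0, 114↦6, 121↦1, 135↦3, 167↦11, 173↦5, 177↦9.
These 10 residues are pairwise different, hence no difference of two elements is divisible by 12.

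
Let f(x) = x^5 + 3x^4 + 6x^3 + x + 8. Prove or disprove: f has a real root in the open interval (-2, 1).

Yes, f has a root in the interval.

f(-2) = -26 and f(1) = 19, which have opposite signs.
f is continuous everywhere (it is a polynomial), in particular on [-2, 1].
By the Intermediate Value Theorem f must vanish at some point of (-2, 1).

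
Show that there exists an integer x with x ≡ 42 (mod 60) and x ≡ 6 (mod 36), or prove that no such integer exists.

The moduli are not coprime: gcd(60, 36) = 12. Compatibility requires 12 ∣ (6 − 42) = -36, which holds, so solutions exist.
In fact x = 42 itself already satisfies 42 mod 36 = 6.
Indeed 42 ≡ 42 (mod 60) and 42 ≡ 6 (mod 36).

x = 42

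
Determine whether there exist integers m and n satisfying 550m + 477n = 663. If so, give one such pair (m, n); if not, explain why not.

Since gcd(550, 477) = 1, every integer is an integer combination of 550 and 477.
Dividing repeatedly: 550 = 1·477 + 73, 477 = 6·73 + 39, 73 = 1·39 + 34, 39 = 1·34 + 5, 34 = 6·5 + 4, 5 = 1·4 + 1, 4 = 4·1 + 0.
Unwinding: 1 = 5 − 1·4 = 5 − (34 − 6·5) = −34 + 7·5 = −34 + 7·(39 − 1·34) = 7·39 − 8·34 = 7·39 − 8·(73 − 1·39) = −8·73 + 15·39 = −8·73 + 15·(477 − 6·73) = 15·477 − 98·73 = 15·477 − 98·(550 − 1·477) = −98·550 + 113·477, i.e. 550·(-98) + 477·113 = 1.
Times 663: 550·(-64974) + 477·74919 = 663, so (-64974, 74919) solves it.
Adding 137·477 to m and subtracting 137·550 from n gives the tidier solution (375, -431).
Check: 550·375 + 477·(-431) = 206250 − 205587 = 663. ✓

m = 375, n = -431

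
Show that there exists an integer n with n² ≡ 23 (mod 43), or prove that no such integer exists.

n = 25 works: 25² = 625, and 625 − 23 = 602 = 14·43.

n = 25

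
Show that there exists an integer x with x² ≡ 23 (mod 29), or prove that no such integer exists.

Take x = 20. Then 20² = 400 = 13·29 + 23, so 20² ≡ 23 (mod 29).

x = 20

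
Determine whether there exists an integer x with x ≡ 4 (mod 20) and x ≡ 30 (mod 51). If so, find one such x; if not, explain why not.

x = 744

gcd(20, 51) = 1, so the Chinese Remainder Theorem guarantees exactly one residue class mod 1020 satisfying both.
Any solution of the first congruence is x = 4 + 20t; substituting into the second, 20t ≡ 30 − 4 ≡ 26 (mod 51).
To invert 20 modulo 51: 51 = 2·20 + 11, 20 = 1·11 + 9, 11 = 1·9 + 2, 9 = 4·2 + 1, 2 = 2·1 + 0, and unwinding, 1 = 9 − 4·2 = 9 − 4·(11 − 1·9) = −4·11 + 5·9 = −4·11 + 5·(20 − 1·11) = 5·20 − 9·11 = 5·20 − 9·(51 − 2·20) = −9·51 + 23·20. Thus 20⁻¹ ≡ 23 (mod 51).
Multiplying by 23: t ≡ 23·26 = 598 ≡ 37 (mod 51).
Taking t = 37 gives x = 4 + 20·37 = 744.
Verify: 744 = 37·20 + 4 and 744 = 14·51 + 30. ✓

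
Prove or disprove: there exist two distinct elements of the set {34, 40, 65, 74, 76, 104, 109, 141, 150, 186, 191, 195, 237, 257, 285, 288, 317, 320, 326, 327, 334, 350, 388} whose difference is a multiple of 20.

Yes: 34 and 74.

34 mod 20 = 14 and 74 mod 20 = 14, so 74 − 34 = 40 = 2·20.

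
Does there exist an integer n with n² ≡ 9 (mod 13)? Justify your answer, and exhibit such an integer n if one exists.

n = 3

Take n = 3. Then 3² = 9, and since 0 ≤ 9 < 13 this is already reduced: 3² ≡ 9 (mod 13).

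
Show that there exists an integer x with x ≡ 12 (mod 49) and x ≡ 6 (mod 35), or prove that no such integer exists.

gcd(49, 35) = 7. If x ≡ 12 (mod 49) and x ≡ 6 (mod 35), then x ≡ 12 (mod 7) and x ≡ 6 (mod 7).
But 12 mod 7 = 5 while 6 mod 7 = 6, a contradiction.
Therefore no such x exists.

No such integer exists.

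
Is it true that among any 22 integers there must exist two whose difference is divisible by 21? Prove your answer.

True.

Partition the integers by their residue mod 21; there are 21 classes.
Placing 22 integers into 21 classes, some class receives at least two — say a and b.
Then a ≡ b (mod 21), i.e. 21 ∣ (a − b).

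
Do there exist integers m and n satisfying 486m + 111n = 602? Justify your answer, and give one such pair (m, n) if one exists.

No such integers exist.

gcd(486, 111) = 3, so every integer of the form 486m + 111n is a multiple of 3.
But 602 = 3·200 + 2, so 3 ∤ 602.
So the equation is unsolvable over ℤ.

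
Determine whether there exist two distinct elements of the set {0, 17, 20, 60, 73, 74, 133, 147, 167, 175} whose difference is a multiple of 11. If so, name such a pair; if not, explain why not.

There is no such pair.

Residues mod 11: 0↦0, 17↦6, 20↦9, 60↦5, 73↦7, 74↦8, 133↦1, 147↦4, 167↦2, 175↦10.
These 10 residues are pairwise different, hence no difference of two elements is divisible by 11.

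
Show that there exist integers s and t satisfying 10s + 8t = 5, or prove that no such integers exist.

No such integers exist.

Both 10 and 8 are divisible by gcd(10, 8) = 2, hence so is any combination 10s + 8t.
But 5 = 2·2 + 1, so 2 ∤ 5.
So the equation is unsolvable over ℤ.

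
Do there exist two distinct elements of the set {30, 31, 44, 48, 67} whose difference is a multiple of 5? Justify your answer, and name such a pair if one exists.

Reduce each element modulo 5: 30↦0, 31↦1, 44↦4, 48↦3, 67↦2.
All 5 residues are distinct, so no two elements differ by a multiple of 5.

No such pair exists.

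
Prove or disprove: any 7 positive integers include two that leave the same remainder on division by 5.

Each integer lies in one of the 5 residue classes modulo 5.
Placing 7 integers into 5 classes, some class receives at least two — say a and b.
That is, a and b leave the same remainder on division by 5, as claimed.

Yes.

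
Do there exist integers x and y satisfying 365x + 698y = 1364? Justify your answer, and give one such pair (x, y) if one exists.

Since gcd(365, 698) = 1, every integer is an integer combination of 365 and 698.
Euclidean algorithm: 698 = 1·365 + 333, 365 = 1·333 + 32, 333 = 10·32 + 13, 32 = 2·13 + 6, 13 = 2·6 + 1, 6 = 6·1 + 0.
Working back up the chain: 1 = 13 − 2·6 = 13 − 2·(32 − 2·13) = −2·32 + 5·13 = −2·32 + 5·(333 − 10·32) = 5·333 − 52·32 = 5·333 − 52·(365 − 1·333) = −52·365 + 57·333 = −52·365 + 57·(698 − 1·365) = 57·698 − 109·365. So 365·(-109) + 698·57 = 1.
Times 1364: 365·(-148676) + 698·77748 = 1364, so (-148676, 77748) solves it.
Adding 214·698 to x and subtracting 214·365 from y gives the tidier solution (696, -362).
Indeed 365·696 + 698·(-362) = 254040 − 252676 = 1364.

x = 696, y = -362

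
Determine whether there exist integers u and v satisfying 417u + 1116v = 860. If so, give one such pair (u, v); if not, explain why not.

No, no such integers exist.

Both 417 and 1116 are divisible by gcd(417, 1116) = 3, hence so is any combination 417u + 1116v.
But 860 is not a multiple of 3 (it leaves remainder 2).
Hence no integers u, v satisfy the equation.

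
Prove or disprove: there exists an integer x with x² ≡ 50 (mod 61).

No such integer exists.

Apply Euler's criterion with the prime 61: 50 is a quadratic residue iff 50^30 ≡ 1 (mod 61), and a non-residue iff it is ≡ −1.
Squaring successively (mod 61): 50^2 = 2500 ≡ 60; 50^4 ≡ 60² = 3600 ≡ 1; 50^8 ≡ 1² = 1 ≡ 1; 50^16 ≡ 1² = 1 ≡ 1.
Since 30 = 16 + 8 + 4 + 2, 50^30 ≡ 1 · 1 · 1 · 60; multiplying out mod 61: 1·1 = 1 ≡ 1, then 1·1 = 1 ≡ 1, then 1·60 = 60 ≡ 60. Thus 50^30 ≡ 60 ≡ −1 (mod 61).
The value −1 means 50 is a non-residue modulo 61, so x² ≡ 50 (mod 61) is impossible.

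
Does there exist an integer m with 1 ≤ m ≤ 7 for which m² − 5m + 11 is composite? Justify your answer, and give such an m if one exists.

m = 7

At m = 7: 7² − 5·7 + 11 = 25 = 5·5, which is composite.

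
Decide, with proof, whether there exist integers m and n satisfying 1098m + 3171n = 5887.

gcd(1098, 3171) = 3, so every integer of the form 1098m + 3171n is a multiple of 3.
But 5887 = 3·1962 + 1, so 3 ∤ 5887.
So the equation is unsolvable over ℤ.

No, no such integers exist.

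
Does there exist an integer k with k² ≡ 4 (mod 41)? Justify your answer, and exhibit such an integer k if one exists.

k = 39

k = 39 works: 39² = 1521, and 1521 − 4 = 1517 = 37·41.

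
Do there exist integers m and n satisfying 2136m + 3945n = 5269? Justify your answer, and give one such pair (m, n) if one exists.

Any value of 2136m + 3945n is a multiple of gcd(2136, 3945) = 3.
But 5269 = 3·1756 + 1, so 3 ∤ 5269.
Therefore 2136m + 3945n = 5269 has no solution in integers.

No, no such integers exist.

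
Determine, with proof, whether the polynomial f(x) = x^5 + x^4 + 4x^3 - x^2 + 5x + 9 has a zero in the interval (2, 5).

f has no root in that interval.

The endpoint values f(2) = 95 and f(5) = 4259 are both positive. Claim: f(x) > 0 for every x in (2, 5).
Substitute x = 2 + u, where 0 < u < 3 on the interval. Expanding, f(2 + u) = u^5 + 11u^4 + 52u^3 + 127u^2 + 161u + 95.
All 6 nonzero coefficients of this polynomial in u are positive; hence for u > 0 the value is a sum of positive terms (the constant 95 among them).
So f is strictly positive on (2, 5); no root exists in the interval.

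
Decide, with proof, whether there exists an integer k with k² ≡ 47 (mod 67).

k = 28 works: 28² = 784, and 784 − 47 = 737 = 11·67.

k = 28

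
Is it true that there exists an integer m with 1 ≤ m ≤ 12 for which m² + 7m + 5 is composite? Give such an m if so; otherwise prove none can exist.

At m = 5: 5² + 7·5 + 5 = 65 = 5·13, which is composite.

m = 5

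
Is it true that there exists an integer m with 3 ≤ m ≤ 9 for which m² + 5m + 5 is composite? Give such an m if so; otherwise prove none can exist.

At m = 5: 5² + 5·5 + 5 = 55 = 5·11, which is composite.

m = 5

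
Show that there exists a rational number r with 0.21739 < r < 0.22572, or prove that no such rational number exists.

r = 2/9

Look for a denominator N such that an integer falls strictly between N·0.21739 and N·0.22572. N = 9 works: 9·0.21739 = 1.95651 < 2 < 2.03148 = 9·0.22572.
Dividing back, 0.21739 < 2/9 < 0.22572, and 2/9 is rational.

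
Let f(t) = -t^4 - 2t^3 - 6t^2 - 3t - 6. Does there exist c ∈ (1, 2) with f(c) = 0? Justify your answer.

No.

f(1) = -18 and f(2) = -68, both negative, so a sign-change argument is unavailable; we show f keeps this sign on the whole interval.
Shift to the endpoint 1: with t = 1 + u (0 < u < 1), one computes f(1 + u) = -u^4 - 6u^3 - 18u^2 - 25u - 18.
All 5 nonzero coefficients of this polynomial in u are negative; hence for u > 0 the value is a sum of negative terms (the constant -18 among them).
Therefore f(t) < 0 throughout (1, 2), and f has no zero there.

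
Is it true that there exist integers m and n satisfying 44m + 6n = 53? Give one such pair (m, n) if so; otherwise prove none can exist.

No such integers exist.

Any value of 44m + 6n is a multiple of gcd(44, 6) = 2.
But 53 = 2·26 + 1, so 2 ∤ 53.
Therefore 44m + 6n = 53 has no solution in integers.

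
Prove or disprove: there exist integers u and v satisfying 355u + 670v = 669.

There are no such integers.

gcd(355, 670) = 5, so every integer of the form 355u + 670v is a multiple of 5.
But 669 is not a multiple of 5 (it leaves remainder 4).
So the equation is unsolvable over ℤ.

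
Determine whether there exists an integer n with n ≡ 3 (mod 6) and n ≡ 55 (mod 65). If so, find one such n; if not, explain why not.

The moduli 6 and 65 are coprime, so by the Chinese Remainder Theorem a unique solution modulo 390 exists.
Any solution of the first congruence is n = 3 + 6t; substituting into the second, 6t ≡ 55 − 3 ≡ 52 (mod 65).
Invert 6 mod 65 by the Euclidean algorithm: 65 = 10·6 + 5, 6 = 1·5 + 1, 5 = 5·1 + 0; back-substituting, 1 = 6 − 1·5 = 6 − (65 − 10·6) = −65 + 11·6. Hence 6·11 ≡ 1, so 6⁻¹ ≡ 11 (mod 65).
Therefore t ≡ 11·52 = 572 ≡ 52 (mod 65).
Taking t = 52 gives n = 3 + 6·52 = 315.
Verify: 315 = 52·6 + 3 and 315 = 4·65 + 55. ✓

n = 315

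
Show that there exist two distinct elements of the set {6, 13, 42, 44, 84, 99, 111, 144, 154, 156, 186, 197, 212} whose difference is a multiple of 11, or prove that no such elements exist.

Reduce each element mod 11: 6↦6, 13↦2, 42↦9, 44↦0, 84↦7, 99↦0, 111↦1, 144↦1, 154↦0, 156↦2, 186↦10, 197↦10, 212↦3. The residue 2 repeats (at 13 and 156), and 156 − 13 = 143 = 13·11.

Yes: 13 and 156.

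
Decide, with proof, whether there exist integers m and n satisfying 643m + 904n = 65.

m = 547, n = -389

Since gcd(643, 904) = 1, every integer is an integer combination of 643 and 904.
Dividing repeatedly: 904 = 1·643 + 261, 643 = 2·261 + 121, 261 = 2·121 + 19, 121 = 6·19 + 7, 19 = 2·7 + 5, 7 = 1·5 + 2, 5 = 2·2 + 1, 2 = 2·1 + 0.
Unwinding: 1 = 5 − 2·2 = 5 − 2·(7 − 1·5) = −2·7 + 3·5 = −2·7 + 3·(19 − 2·7) = 3·19 − 8·7 = 3·19 − 8·(121 − 6·19) = −8·121 + 51·19 = −8·121 + 51·(261 − 2·121) = 51·261 − 110·121 = 51·261 − 110·(643 − 2·261) = −110·643 + 271·261 = −110·643 + 271·(904 − 1·643) = 271·904 − 381·643, i.e. 643·(-381) + 904·271 = 1.
Multiplying through by 65: m = (-381)·65 = -24765, n = 271·65 = 17615 is a solution.
Shifting by a multiple of (904, −643) keeps it a solution: m = -24765 + 28·904 = 547, n = 17615 − 28·643 = -389.
Check: 643·547 + 904·(-389) = 351721 − 351656 = 65. ✓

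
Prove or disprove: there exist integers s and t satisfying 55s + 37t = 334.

s = 35, t = -43

55 and 37 are coprime, so 55s + 37t ranges over all of ℤ.
Euclidean algorithm: 55 = 1·37 + 18, 37 = 2·18 + 1, 18 = 18·1 + 0.
Working back up the chain: 1 = 37 − 2·18 = 37 − 2·(55 − 1·37) = −2·55 + 3·37. So 55·(-2) + 37·3 = 1.
Multiplying through by 334: s = (-2)·334 = -668, t = 3·334 = 1002 is a solution.
Adding 19·37 to s and subtracting 19·55 from t gives the tidier solution (35, -43).
Check: 55·35 + 37·(-43) = 1925 − 1591 = 334. ✓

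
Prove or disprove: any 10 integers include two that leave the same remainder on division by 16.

No; for instance {69, 70, 71, 72, 73, 74, 75, 76, 77, 78} is a counterexample.

Consider the 10 integers 69, 70, …, 78. They lie in distinct residue classes modulo 16, since 10 ≤ 16.
So no two of them leave the same remainder on division by 16; the claim fails for this set.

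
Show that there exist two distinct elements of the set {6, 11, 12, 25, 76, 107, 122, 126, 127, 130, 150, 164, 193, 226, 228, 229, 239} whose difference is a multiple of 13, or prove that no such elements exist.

11 and 76 are such a pair.

Both 11 and 76 leave remainder 11 on division by 13; their difference 65 = 5·13 is a multiple of 13.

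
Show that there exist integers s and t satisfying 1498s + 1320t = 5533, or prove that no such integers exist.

No such integers exist.

gcd(1498, 1320) = 2, so every integer of the form 1498s + 1320t is a multiple of 2.
But 5533 = 2·2766 + 1, so 2 ∤ 5533.
Hence no integers s, t satisfy the equation.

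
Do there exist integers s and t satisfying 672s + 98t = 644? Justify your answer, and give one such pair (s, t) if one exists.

s = 3, t = -14

Every value of 672s + 98t is a multiple of gcd(672, 98) = 14; since 14 ∣ 644, solutions exist.
Dividing through by 14 reduces the equation to 48s + 7t = 46.
Dividing repeatedly: 48 = 6·7 + 6, 7 = 1·6 + 1, 6 = 6·1 + 0.
Working back up the chain: 1 = 7 − 1·6 = 7 − (48 − 6·7) = −48 + 7·7. So 48·(-1) + 7·7 = 1.
Times 46: 48·(-46) + 7·322 = 46, so (-46, 322) solves it.
Shifting by a multiple of (7, −48) keeps it a solution: s = -46 + 7·7 = 3, t = 322 − 7·48 = -14.
Indeed 672·3 + 98·(-14) = 2016 − 1372 = 644.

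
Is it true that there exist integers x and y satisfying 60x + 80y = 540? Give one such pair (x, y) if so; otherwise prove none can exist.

Since gcd(60, 80) = 20 and 540 = 20·27, Bézout's identity guarantees a solution.
Dividing through by 20 reduces the equation to 3x + 4y = 27.
Run the Euclidean algorithm on 4 and 3: 4 = 1·3 + 1, 3 = 3·1 + 0.
Unwinding: 1 = 4 − 1·3, i.e. 3·(-1) + 4·1 = 1.
Times 27: 3·(-27) + 4·27 = 27, so (-27, 27) solves it.
Adding 7·4 to x and subtracting 7·3 from y gives the tidier solution (1, 6).
Check: 60·1 + 80·6 = 60 + 480 = 540. ✓

x = 1, y = 6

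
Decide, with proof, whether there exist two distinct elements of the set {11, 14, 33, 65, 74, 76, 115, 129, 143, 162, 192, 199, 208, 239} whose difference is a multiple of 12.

11 and 143 are such a pair.

11 mod 12 = 11 and 143 mod 12 = 11, so 143 − 11 = 132 = 11·12.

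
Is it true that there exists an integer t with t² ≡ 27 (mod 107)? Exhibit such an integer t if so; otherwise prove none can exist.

t = 54

t = 54 works: 54² = 2916, and 2916 − 27 = 2889 = 27·107.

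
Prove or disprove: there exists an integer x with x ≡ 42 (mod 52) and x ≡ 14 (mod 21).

Since 52 and 21 share no common factor, CRT says the pair of congruences has a solution (unique mod 1092).
Any solution of the first congruence is x = 42 + 52t; substituting into the second, 52t ≡ 14 − 42 ≡ 14 (mod 21).
52 ≡ 10 (mod 21), so this reads 10t ≡ 14 (mod 21). Invert 10 mod 21 by the Euclidean algorithm: 21 = 2·10 + 1, 10 = 10·1 + 0; back-substituting, 1 = 21 − 2·10. Hence 10·(-2) ≡ 1, so 10⁻¹ ≡ -2 ≡ 19 (mod 21).
Multiplying by 19: t ≡ 19·14 = 266 ≡ 14 (mod 21).
Taking t = 14 gives x = 42 + 52·14 = 770.
Verify: 770 = 14·52 + 42 and 770 = 36·21 + 14. ✓

x = 770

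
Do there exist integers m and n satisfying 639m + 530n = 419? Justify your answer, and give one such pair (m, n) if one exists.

m = 281, n = -338

Since gcd(639, 530) = 1, every integer is an integer combination of 639 and 530.
Run the Euclidean algorithm on 639 and 530: 639 = 1·530 + 109, 530 = 4·109 + 94, 109 = 1·94 + 15, 94 = 6·15 + 4, 15 = 3·4 + 3, 4 = 1·3 + 1, 3 = 3·1 + 0.
Unwinding: 1 = 4 − 1·3 = 4 − (15 − 3·4) = −15 + 4·4 = −15 + 4·(94 − 6·15) = 4·94 − 25·15 = 4·94 − 25·(109 − 1·94) = −25·109 + 29·94 = −25·109 + 29·(530 − 4·109) = 29·530 − 141·109 = 29·530 − 141·(639 − 1·530) = −141·639 + 170·530, i.e. 639·(-141) + 530·170 = 1.
Scaling by 419 gives the particular solution (m, n) = (-59079, 71230).
The general solution is m = -59079 + 530k, n = 71230 − 639k; taking k = 112 gives the smaller pair m = 281, n = -338.
Check: 639·281 + 530·(-338) = 179559 − 179140 = 419. ✓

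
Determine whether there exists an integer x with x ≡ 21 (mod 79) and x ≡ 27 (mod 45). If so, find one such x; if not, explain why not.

gcd(79, 45) = 1, so the Chinese Remainder Theorem guarantees exactly one residue class mod 3555 satisfying both.
Any solution of the first congruence is x = 21 + 79t; substituting into the second, 79t ≡ 27 − 21 ≡ 6 (mod 45).
79 ≡ 34 (mod 45), so this reads 34t ≡ 6 (mod 45). Since 34·4 = 136 = 3·45 + 1, the inverse of 34 mod 45 is 4.
Therefore t ≡ 4·6 = 24 (mod 45).
With t = 24: x = 21 + 79·24 = 1917.
Check: 1917 mod 79 = 21, 1917 mod 45 = 27. ✓

x = 1917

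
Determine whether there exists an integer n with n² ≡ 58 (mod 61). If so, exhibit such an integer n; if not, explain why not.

Take n = 27. Then 27² = 729 = 11·61 + 58, so 27² ≡ 58 (mod 61).

n = 27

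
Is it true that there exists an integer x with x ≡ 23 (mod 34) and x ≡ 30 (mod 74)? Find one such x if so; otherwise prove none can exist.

Both moduli are multiples of 2 = gcd(34, 74), so any solution would satisfy x ≡ 23 and x ≡ 30 modulo 2 simultaneously.
However 23 ≡ 1 and 30 ≡ 0 (mod 2), and 1 ≠ 0.
Hence the system has no solution.

No such integer exists.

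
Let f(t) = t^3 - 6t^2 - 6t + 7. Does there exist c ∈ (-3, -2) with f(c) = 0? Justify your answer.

The endpoint values f(-3) = -56 and f(-2) = -13 are both negative. Claim: f(t) < 0 for every t in (-3, -2).
Substitute t = -2 − u, where 0 < u < 1 on the interval. Expanding, f(-2 − u) = -u^3 - 12u^2 - 30u - 13.
The nonzero coefficients here are all negative, so for u > 0 every term is negative (or zero), and the constant term -13 is strictly negative.
Therefore f(t) < 0 throughout (-3, -2), and f has no zero there.

No.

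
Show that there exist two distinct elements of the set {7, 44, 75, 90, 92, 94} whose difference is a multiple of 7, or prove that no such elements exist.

No, no such pair exists.

Reduce each element modulo 7: 7↦0, 44↦2, 75↦5, 90↦6, 92↦1, 94↦3.
No residue repeats among the 6 elements, so no pair has difference ≡ 0 (mod 7).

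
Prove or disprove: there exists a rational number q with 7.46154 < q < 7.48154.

q = 112/15

Scale by 15: the interval becomes (111.92310, 112.22310), which contains the integer 112.
So q = 112/15 works: it is a ratio of integers, and dividing 15·7.46154 < 112 < 15·7.48154 through by 15 gives 7.46154 < 112/15 < 7.48154.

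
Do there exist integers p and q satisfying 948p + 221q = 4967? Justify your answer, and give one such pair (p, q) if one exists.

p = 12, q = -29

Since gcd(948, 221) = 1, every integer is an integer combination of 948 and 221.
Dividing repeatedly: 948 = 4·221 + 64, 221 = 3·64 + 29, 64 = 2·29 + 6, 29 = 4·6 + 5, 6 = 1·5 + 1, 5 = 5·1 + 0.
Working back up the chain: 1 = 6 − 1·5 = 6 − (29 − 4·6) = −29 + 5·6 = −29 + 5·(64 − 2·29) = 5·64 − 11·29 = 5·64 − 11·(221 − 3·64) = −11·221 + 38·64 = −11·221 + 38·(948 − 4·221) = 38·948 − 163·221. So 948·38 + 221·(-163) = 1.
Multiplying through by 4967: p = 38·4967 = 188746, q = (-163)·4967 = -809621 is a solution.
Subtracting 854·221 from p and adding 854·948 to q gives the tidier solution (12, -29).
Check: 948·12 + 221·(-29) = 11376 − 6409 = 4967. ✓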